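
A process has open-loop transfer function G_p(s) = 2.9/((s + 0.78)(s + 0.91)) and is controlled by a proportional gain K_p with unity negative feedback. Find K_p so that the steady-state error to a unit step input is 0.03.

Steady-state error for a unit step on this type-0 loop is 1/(1 + K_p·G_p(0)).
G_p(0) = 4.086. Require 1/(1 + K_p·4.086) = 0.03, so 1 + 4.086·K_p = 33.33.
K_p = (33.33 − 1)/4.086 = 7.91.

K_p = 7.91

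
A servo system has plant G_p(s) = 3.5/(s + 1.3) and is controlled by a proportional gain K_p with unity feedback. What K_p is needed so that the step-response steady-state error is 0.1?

The loop is type 0, so e_ss(step) = 1/(1 + K_pos) with K_pos = K_p·G_p(0).
G_p(0) = 2.692. Require 1/(1 + K_p·2.692) = 0.1, so 1 + 2.692·K_p = 10.
K_p = (10 − 1)/2.692 = 3.34.

K_p = 3.34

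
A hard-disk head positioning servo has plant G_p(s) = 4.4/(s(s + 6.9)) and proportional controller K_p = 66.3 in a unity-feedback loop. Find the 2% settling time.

T_s ≈ 1.16 s

Closed-loop characteristic equation: s² + 6.9s + 291.7 = 0, so ω_n = 17.08 rad/s and ζ = 6.9/(2·17.08) = 0.202.
2% settling time T_s ≈ 4/(ζω_n) = 4/3.45 = 1.16 s.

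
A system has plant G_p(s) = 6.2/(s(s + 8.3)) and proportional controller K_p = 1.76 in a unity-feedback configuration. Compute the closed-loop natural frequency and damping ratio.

With unity feedback the closed-loop characteristic equation is s² + 8.3s + 1.76·6.2 = s² + 8.3s + 10.91 = 0.
So ω_n² = 10.91 ⇒ ω_n = 3.303 rad/s, and ζ = 8.3/(2ω_n) = 1.26.

ω_n = 3.3 rad/s, ζ = 1.26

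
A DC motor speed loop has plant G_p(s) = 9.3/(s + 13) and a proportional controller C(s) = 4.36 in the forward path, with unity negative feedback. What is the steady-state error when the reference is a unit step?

0.243

The loop is type 0. Static position error constant K_pos = C(0)·G_p(0) = 4.36·0.7154 = 3.119.
Steady-state error to a unit step: e_ss = 1/(1+K_pos) = 1/4.119 = 0.243.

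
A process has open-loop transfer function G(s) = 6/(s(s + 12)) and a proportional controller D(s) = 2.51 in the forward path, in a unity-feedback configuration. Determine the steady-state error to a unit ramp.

0.797

The loop has one pole at the origin (type 1). Velocity error constant K_v = lim_{s→0} s·D(s)G(s) = 2.51·6/12 = 1.255.
Steady-state error to a unit ramp: e_ss = 1/K_v = 0.797.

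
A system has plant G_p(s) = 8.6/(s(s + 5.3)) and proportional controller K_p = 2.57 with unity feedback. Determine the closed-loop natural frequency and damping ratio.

With unity feedback the closed-loop characteristic equation is s² + 5.3s + 2.57·8.6 = s² + 5.3s + 22.1 = 0.
Matching s² + 2ζω_n s + ω_n²: ω_n = √22.1 = 4.701 rad/s and 2ζω_n = 5.3, so ζ = 5.3/(2·4.701) = 0.564.

ω_n = 4.7 rad/s, ζ = 0.564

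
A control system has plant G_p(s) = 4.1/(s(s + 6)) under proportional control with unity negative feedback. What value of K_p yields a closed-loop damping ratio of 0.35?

Closed-loop characteristic equation: s² + 6s + K_p·4.1 = 0.
So ω_n = √(4.1K_p) and 2ζω_n = 6, giving ζ = 6/(2√(4.1K_p)).
Setting ζ = 0.35: √(4.1K_p) = 6/(2·0.35) = 8.571, so K_p = 73.47/4.1 = 17.9.

K_p = 17.9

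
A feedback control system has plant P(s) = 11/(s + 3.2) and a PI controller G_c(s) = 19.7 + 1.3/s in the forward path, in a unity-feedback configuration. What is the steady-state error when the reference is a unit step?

The open loop G_c(s)P(s) has a pole at the origin (type 1), so the static position error constant is infinite and e_ss = 1/(1+∞) = 0.

0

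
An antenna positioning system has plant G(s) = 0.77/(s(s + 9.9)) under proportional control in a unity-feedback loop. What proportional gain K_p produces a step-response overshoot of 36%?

From %OS = 100·exp(−πζ/√(1−ζ²)) = 36%, ζ = −ln(0.36)/√(π²+ln²(0.36)) = 0.3093.
Characteristic equation s² + 9.9s + 0.77K_p = 0 gives ζ = 9.9/(2√(0.77K_p)).
Setting ζ = 0.3093: √(0.77K_p) = 9.9/(2·0.3093) = 16.01, so K_p = 256.2/0.77 = 333.

K_p = 333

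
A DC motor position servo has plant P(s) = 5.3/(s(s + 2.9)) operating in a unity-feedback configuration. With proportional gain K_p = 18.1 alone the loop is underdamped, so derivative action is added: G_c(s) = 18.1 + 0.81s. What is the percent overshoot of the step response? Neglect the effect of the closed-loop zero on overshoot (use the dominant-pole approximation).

Forward path: (18.1 + 0.81s)·5.3/(s(s+2.9)). The closed-loop characteristic equation is s² + (2.9 + 5.3·0.81)s + 5.3·18.1 = 0.
That is s² + 7.193s + 95.93 = 0, so ω_n = 9.794 rad/s and ζ = 7.193/(2·9.794) = 0.3672.
%OS = 100·exp(−πζ/√(1−ζ²)) = 28.9%.

28.9%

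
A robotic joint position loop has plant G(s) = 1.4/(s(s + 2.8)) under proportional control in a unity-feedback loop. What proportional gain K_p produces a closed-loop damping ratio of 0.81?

Closed-loop characteristic equation: s² + 2.8s + K_p·1.4 = 0.
So ω_n = √(1.4K_p) and 2ζω_n = 2.8, giving ζ = 2.8/(2√(1.4K_p)).
Setting ζ = 0.81: √(1.4K_p) = 2.8/(2·0.81) = 1.728, so K_p = 2.987/1.4 = 2.13.

K_p = 2.13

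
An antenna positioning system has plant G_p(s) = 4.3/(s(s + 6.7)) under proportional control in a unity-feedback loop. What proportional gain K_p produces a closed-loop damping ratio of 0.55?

Closed-loop characteristic equation: s² + 6.7s + K_p·4.3 = 0.
So ω_n = √(4.3K_p) and 2ζω_n = 6.7, giving ζ = 6.7/(2√(4.3K_p)).
Setting ζ = 0.55: √(4.3K_p) = 6.7/(2·0.55) = 6.091, so K_p = 37.1/4.3 = 8.63.

K_p = 8.63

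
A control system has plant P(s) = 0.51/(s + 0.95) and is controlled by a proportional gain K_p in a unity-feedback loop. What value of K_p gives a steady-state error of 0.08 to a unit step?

K_p = 21.4

Steady-state error for a unit step on this type-0 loop is 1/(1 + K_p·P(0)).
P(0) = 0.5368. Require 1/(1 + K_p·0.5368) = 0.08, so 1 + 0.5368·K_p = 12.5.
K_p = (12.5 − 1)/0.5368 = 21.4.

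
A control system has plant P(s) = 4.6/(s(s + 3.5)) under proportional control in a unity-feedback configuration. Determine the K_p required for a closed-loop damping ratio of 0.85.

K_p = 0.921

Closed-loop characteristic equation: s² + 3.5s + K_p·4.6 = 0.
So ω_n = √(4.6K_p) and 2ζω_n = 3.5, giving ζ = 3.5/(2√(4.6K_p)).
Setting ζ = 0.85: √(4.6K_p) = 3.5/(2·0.85) = 2.059, so K_p = 4.239/4.6 = 0.921.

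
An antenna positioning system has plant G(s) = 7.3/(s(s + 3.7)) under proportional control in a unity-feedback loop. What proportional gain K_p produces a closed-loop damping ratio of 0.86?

K_p = 0.634

Closed-loop characteristic equation: s² + 3.7s + K_p·7.3 = 0.
So ω_n = √(7.3K_p) and 2ζω_n = 3.7, giving ζ = 3.7/(2√(7.3K_p)).
Setting ζ = 0.86: √(7.3K_p) = 3.7/(2·0.86) = 2.151, so K_p = 4.628/7.3 = 0.634.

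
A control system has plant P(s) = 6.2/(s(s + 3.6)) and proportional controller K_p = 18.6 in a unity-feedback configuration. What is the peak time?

Closed-loop characteristic equation: s² + 3.6s + 115.3 = 0, so ω_n = 10.74 rad/s and ζ = 3.6/(2·10.74) = 0.1676.
Damped frequency ω_d = ω_n√(1−ζ²) = 10.59 rad/s, so peak time T_p = π/ω_d = 0.297 s.

T_p = 0.297 s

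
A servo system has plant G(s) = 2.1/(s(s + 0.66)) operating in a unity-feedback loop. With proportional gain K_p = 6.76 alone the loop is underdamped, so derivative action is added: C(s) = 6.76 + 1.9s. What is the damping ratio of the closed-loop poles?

Forward path: (6.76 + 1.9s)·2.1/(s(s+0.66)). The closed-loop characteristic equation is s² + (0.66 + 2.1·1.9)s + 2.1·6.76 = 0.
That is s² + 4.65s + 14.2 = 0, so ω_n = 3.768 rad/s and ζ = 4.65/(2·3.768) = 0.6171.

ζ = 0.617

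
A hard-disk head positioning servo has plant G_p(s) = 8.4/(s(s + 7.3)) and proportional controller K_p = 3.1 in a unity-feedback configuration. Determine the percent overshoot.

From 1 + K_pG_p(s) = 0: s² + 7.3s + 26.04 = 0 ⇒ ω_n = 5.103, ζ = 0.7153.
%OS = 100·exp(−πζ/√(1−ζ²)) = 100·exp(−π·0.7153/√0.4884) = 4.01%.

4.01%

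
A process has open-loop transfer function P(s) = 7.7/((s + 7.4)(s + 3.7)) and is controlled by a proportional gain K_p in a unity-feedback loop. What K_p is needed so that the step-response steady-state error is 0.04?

The loop is type 0, so e_ss(step) = 1/(1 + K_pos) with K_pos = K_p·P(0).
P(0) = 0.2812. Require 1/(1 + K_p·0.2812) = 0.04, so 1 + 0.2812·K_p = 25.
K_p = (25 − 1)/0.2812 = 85.3.

K_p = 85.3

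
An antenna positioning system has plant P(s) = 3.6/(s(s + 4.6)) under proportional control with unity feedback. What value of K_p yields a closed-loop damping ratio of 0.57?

Closed-loop characteristic equation: s² + 4.6s + K_p·3.6 = 0.
So ω_n = √(3.6K_p) and 2ζω_n = 4.6, giving ζ = 4.6/(2√(3.6K_p)).
Setting ζ = 0.57: √(3.6K_p) = 4.6/(2·0.57) = 4.035, so K_p = 16.28/3.6 = 4.52.

K_p = 4.52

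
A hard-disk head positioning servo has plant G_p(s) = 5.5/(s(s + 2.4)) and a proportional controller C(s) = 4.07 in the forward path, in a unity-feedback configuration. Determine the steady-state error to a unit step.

The open loop C(s)G_p(s) has a pole at the origin (type 1), so the static position error constant is infinite and e_ss = 1/(1+∞) = 0.

0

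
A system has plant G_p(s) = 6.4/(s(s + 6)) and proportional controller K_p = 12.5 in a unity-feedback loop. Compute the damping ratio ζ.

With unity feedback the closed-loop characteristic equation is s² + 6s + 12.5·6.4 = s² + 6s + 80 = 0.
So ω_n² = 80 ⇒ ω_n = 8.944 rad/s, and ζ = 6/(2ω_n) = 0.335.

ζ = 0.335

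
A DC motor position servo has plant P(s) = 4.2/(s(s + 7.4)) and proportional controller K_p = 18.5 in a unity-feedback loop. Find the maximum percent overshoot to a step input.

Closed-loop characteristic equation: s² + 7.4s + 77.7 = 0, so ω_n = 8.815 rad/s and ζ = 7.4/(2·8.815) = 0.4198.
%OS = 100·exp(−πζ/√(1−ζ²)) = 100·exp(−π·0.4198/√0.8238) = 23.4%.

23.4%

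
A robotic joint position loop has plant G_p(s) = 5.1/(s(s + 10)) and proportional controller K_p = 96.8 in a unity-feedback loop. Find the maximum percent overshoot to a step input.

48.4%

Closed-loop characteristic equation: s² + 10s + 493.7 = 0, so ω_n = 22.22 rad/s and ζ = 10/(2·22.22) = 0.225.
%OS = 100·exp(−πζ/√(1−ζ²)) = 100·exp(−π·0.225/√0.9494) = 48.4%.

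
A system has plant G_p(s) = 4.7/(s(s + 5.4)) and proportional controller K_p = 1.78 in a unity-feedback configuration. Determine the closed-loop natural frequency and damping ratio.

ω_n = 2.89 rad/s, ζ = 0.933

The closed-loop denominator is s(s+5.4) + 1.78·4.7 = s² + 5.4s + 8.366.
Matching s² + 2ζω_n s + ω_n²: ω_n = √8.366 = 2.892 rad/s and 2ζω_n = 5.4, so ζ = 5.4/(2·2.892) = 0.933.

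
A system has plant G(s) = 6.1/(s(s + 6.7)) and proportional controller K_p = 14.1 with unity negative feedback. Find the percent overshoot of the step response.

Closed-loop characteristic equation: s² + 6.7s + 86.01 = 0, so ω_n = 9.274 rad/s and ζ = 6.7/(2·9.274) = 0.3612.
%OS = 100·exp(−πζ/√(1−ζ²)) = 100·exp(−π·0.3612/√0.8695) = 29.6%.

29.6%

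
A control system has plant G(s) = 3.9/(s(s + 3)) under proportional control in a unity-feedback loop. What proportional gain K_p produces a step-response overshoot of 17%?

K_p = 2.39

From %OS = 100·exp(−πζ/√(1−ζ²)) = 17%, ζ = −ln(0.17)/√(π²+ln²(0.17)) = 0.4913.
Characteristic equation s² + 3s + 3.9K_p = 0 gives ζ = 3/(2√(3.9K_p)).
Setting ζ = 0.4913: √(3.9K_p) = 3/(2·0.4913) = 3.053, so K_p = 9.323/3.9 = 2.39.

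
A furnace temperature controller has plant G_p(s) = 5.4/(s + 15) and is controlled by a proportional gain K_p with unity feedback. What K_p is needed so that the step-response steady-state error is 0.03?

K_p = 89.8

Steady-state error for a unit step on this type-0 loop is 1/(1 + K_p·G_p(0)).
G_p(0) = 0.36. Require 1/(1 + K_p·0.36) = 0.03, so 1 + 0.36·K_p = 33.33.
K_p = (33.33 − 1)/0.36 = 89.8.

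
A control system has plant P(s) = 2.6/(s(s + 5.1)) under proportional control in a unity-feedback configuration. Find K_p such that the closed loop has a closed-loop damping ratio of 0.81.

Closed-loop characteristic equation: s² + 5.1s + K_p·2.6 = 0.
So ω_n = √(2.6K_p) and 2ζω_n = 5.1, giving ζ = 5.1/(2√(2.6K_p)).
Setting ζ = 0.81: √(2.6K_p) = 5.1/(2·0.81) = 3.148, so K_p = 9.911/2.6 = 3.81.

K_p = 3.81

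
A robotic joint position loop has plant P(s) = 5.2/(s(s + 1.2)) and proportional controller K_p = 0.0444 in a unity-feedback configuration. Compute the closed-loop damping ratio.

ζ = 1.25

1 + K_p·P(s) = 0 gives s² + 1.2s + 0.2309 = 0.
Matching s² + 2ζω_n s + ω_n²: ω_n = √0.2309 = 0.4805 rad/s and 2ζω_n = 1.2, so ζ = 1.2/(2·0.4805) = 1.25.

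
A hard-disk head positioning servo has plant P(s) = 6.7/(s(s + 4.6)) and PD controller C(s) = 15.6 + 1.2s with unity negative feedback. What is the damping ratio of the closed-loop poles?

ζ = 0.618

Forward path: (15.6 + 1.2s)·6.7/(s(s+4.6)). The closed-loop characteristic equation is s² + (4.6 + 6.7·1.2)s + 6.7·15.6 = 0.
That is s² + 12.64s + 104.5 = 0, so ω_n = 10.22 rad/s and ζ = 12.64/(2·10.22) = 0.6182.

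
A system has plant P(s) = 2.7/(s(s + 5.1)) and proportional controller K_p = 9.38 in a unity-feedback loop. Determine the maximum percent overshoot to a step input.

From 1 + K_pP(s) = 0: s² + 5.1s + 25.33 = 0 ⇒ ω_n = 5.032, ζ = 0.5067.
%OS = 100·exp(−πζ/√(1−ζ²)) = 100·exp(−π·0.5067/√0.7432) = 15.8%.

15.8%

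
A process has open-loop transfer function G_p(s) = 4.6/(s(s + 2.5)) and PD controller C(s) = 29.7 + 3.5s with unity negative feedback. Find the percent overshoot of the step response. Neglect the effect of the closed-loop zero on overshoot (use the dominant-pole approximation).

1.61%

Forward path: (29.7 + 3.5s)·4.6/(s(s+2.5)). The closed-loop characteristic equation is s² + (2.5 + 4.6·3.5)s + 4.6·29.7 = 0.
That is s² + 18.6s + 136.6 = 0, so ω_n = 11.69 rad/s and ζ = 18.6/(2·11.69) = 0.7957.
%OS = 100·exp(−πζ/√(1−ζ²)) = 1.61%.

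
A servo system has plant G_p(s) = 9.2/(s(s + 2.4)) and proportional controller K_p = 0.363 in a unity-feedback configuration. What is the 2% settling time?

The closed-loop denominator s² + 2.4s + 3.34 gives ω_n = √3.34 = 1.827 and ζ = 2.4/(2ω_n) = 0.6567.
2% settling time T_s ≈ 4/(ζω_n) = 4/1.2 = 3.33 s.

T_s ≈ 3.33 s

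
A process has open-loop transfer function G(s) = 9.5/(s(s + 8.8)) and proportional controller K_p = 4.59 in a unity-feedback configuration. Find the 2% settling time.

The closed-loop denominator s² + 8.8s + 43.6 gives ω_n = √43.6 = 6.603 and ζ = 8.8/(2ω_n) = 0.6663.
2% settling time T_s ≈ 4/(ζω_n) = 4/4.4 = 0.909 s.

T_s ≈ 0.909 s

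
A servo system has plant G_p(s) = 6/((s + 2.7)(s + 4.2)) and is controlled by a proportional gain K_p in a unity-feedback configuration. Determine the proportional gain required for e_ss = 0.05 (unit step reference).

Steady-state error for a unit step on this type-0 loop is 1/(1 + K_p·G_p(0)).
G_p(0) = 0.5291. Require 1/(1 + K_p·0.5291) = 0.05, so 1 + 0.5291·K_p = 20.
K_p = (20 − 1)/0.5291 = 35.9.

K_p = 35.9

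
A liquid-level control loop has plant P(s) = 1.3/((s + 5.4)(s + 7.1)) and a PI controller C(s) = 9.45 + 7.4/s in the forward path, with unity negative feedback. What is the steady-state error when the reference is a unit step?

The open loop C(s)P(s) has a pole at the origin (type 1), so the static position error constant is infinite and e_ss = 1/(1+∞) = 0.

0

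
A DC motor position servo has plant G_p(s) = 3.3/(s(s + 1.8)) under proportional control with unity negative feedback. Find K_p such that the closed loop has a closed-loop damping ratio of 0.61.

K_p = 0.66

Closed-loop characteristic equation: s² + 1.8s + K_p·3.3 = 0.
So ω_n = √(3.3K_p) and 2ζω_n = 1.8, giving ζ = 1.8/(2√(3.3K_p)).
Setting ζ = 0.61: √(3.3K_p) = 1.8/(2·0.61) = 1.475, so K_p = 2.177/3.3 = 0.66.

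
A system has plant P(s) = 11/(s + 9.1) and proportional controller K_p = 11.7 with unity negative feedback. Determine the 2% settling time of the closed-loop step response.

T_s ≈ 0.029 s

Closed-loop transfer function: T(s) = K_p·P(s)/(1 + K_p·P(s)) = 128.7/(s + 9.1 + 128.7) = 128.7/(s + 137.8).
Time constant τ = 1/137.8 = 0.007257 s, so the 2% settling time is about 4τ = 0.029 s.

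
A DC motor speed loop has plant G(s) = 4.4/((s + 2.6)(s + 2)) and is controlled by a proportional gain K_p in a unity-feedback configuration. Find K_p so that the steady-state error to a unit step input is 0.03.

Steady-state error for a unit step on this type-0 loop is 1/(1 + K_p·G(0)).
G(0) = 0.8462. Require 1/(1 + K_p·0.8462) = 0.03, so 1 + 0.8462·K_p = 33.33.
K_p = (33.33 − 1)/0.8462 = 38.2.

K_p = 38.2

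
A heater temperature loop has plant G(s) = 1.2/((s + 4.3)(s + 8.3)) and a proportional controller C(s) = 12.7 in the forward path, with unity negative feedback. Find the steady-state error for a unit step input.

0.701

The loop is type 0. Static position error constant K_pos = C(0)·G(0) = 12.7·0.03362 = 0.427.
Steady-state error to a unit step: e_ss = 1/(1+K_pos) = 1/1.427 = 0.701.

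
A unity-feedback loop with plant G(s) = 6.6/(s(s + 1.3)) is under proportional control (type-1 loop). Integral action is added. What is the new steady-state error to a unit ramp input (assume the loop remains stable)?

0

The integrator raises the loop to type 2, so K_v → ∞ and e_ss to a ramp is zero.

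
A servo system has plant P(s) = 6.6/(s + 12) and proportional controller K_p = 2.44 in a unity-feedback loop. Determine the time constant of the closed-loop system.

τ = 0.0356 s

Closed-loop transfer function: T(s) = K_p·P(s)/(1 + K_p·P(s)) = 16.1/(s + 12 + 16.1) = 16.1/(s + 28.1).
Time constant τ = 1/28.1 = 0.0356 s.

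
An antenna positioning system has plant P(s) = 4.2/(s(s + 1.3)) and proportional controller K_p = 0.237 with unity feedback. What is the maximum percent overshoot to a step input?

6.73%

The closed-loop denominator s² + 1.3s + 0.9954 gives ω_n = √0.9954 = 0.9977 and ζ = 1.3/(2ω_n) = 0.6515.
%OS = 100·exp(−πζ/√(1−ζ²)) = 100·exp(−π·0.6515/√0.5755) = 6.73%.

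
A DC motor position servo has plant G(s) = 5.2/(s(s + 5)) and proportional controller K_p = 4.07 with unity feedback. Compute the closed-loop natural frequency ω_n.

With unity feedback the closed-loop characteristic equation is s² + 5s + 4.07·5.2 = s² + 5s + 21.16 = 0.
So ω_n² = 21.16 ⇒ ω_n = 4.6 rad/s, and ζ = 5/(2ω_n) = 0.543.

ω_n = 4.6 rad/s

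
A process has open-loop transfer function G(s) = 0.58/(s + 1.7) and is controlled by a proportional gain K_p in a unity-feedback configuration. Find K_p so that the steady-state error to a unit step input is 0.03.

Steady-state error for a unit step on this type-0 loop is 1/(1 + K_p·G(0)).
G(0) = 0.3412. Require 1/(1 + K_p·0.3412) = 0.03, so 1 + 0.3412·K_p = 33.33.
K_p = (33.33 − 1)/0.3412 = 94.8.

K_p = 94.8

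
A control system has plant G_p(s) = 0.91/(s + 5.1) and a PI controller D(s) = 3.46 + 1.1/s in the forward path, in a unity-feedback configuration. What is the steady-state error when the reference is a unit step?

The open loop D(s)G_p(s) has a pole at the origin (type 1), so the static position error constant is infinite and e_ss = 1/(1+∞) = 0.

0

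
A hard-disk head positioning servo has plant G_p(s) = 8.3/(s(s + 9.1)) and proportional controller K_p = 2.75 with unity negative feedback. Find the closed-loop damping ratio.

ζ = 0.952

The closed-loop denominator is s(s+9.1) + 2.75·8.3 = s² + 9.1s + 22.83.
So ω_n² = 22.83 ⇒ ω_n = 4.778 rad/s, and ζ = 9.1/(2ω_n) = 0.952.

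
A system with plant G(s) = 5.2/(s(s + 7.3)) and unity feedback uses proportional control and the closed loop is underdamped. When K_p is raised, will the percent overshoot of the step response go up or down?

increase

Characteristic equation s² + 7.3s + K_p·5.2 = 0: raising K_p raises ω_n while 2ζω_n = 7.3 is fixed, so ζ falls and overshoot grows.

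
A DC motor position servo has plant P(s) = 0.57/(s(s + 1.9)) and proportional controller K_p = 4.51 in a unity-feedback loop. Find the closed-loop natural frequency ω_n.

ω_n = 1.6 rad/s

1 + K_p·P(s) = 0 gives s² + 1.9s + 2.571 = 0.
So ω_n² = 2.571 ⇒ ω_n = 1.603 rad/s, and ζ = 1.9/(2ω_n) = 0.593.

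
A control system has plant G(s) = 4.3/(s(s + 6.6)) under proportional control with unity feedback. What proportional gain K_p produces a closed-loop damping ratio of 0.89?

Closed-loop characteristic equation: s² + 6.6s + K_p·4.3 = 0.
So ω_n = √(4.3K_p) and 2ζω_n = 6.6, giving ζ = 6.6/(2√(4.3K_p)).
Setting ζ = 0.89: √(4.3K_p) = 6.6/(2·0.89) = 3.708, so K_p = 13.75/4.3 = 3.2.

K_p = 3.2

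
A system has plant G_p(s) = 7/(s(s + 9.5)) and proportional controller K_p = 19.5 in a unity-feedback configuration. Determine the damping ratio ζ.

With unity feedback the closed-loop characteristic equation is s² + 9.5s + 19.5·7 = s² + 9.5s + 136.5 = 0.
So ω_n² = 136.5 ⇒ ω_n = 11.68 rad/s, and ζ = 9.5/(2ω_n) = 0.407.

ζ = 0.407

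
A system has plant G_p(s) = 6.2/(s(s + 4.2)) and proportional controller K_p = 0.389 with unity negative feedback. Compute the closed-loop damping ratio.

The closed-loop denominator is s(s+4.2) + 0.389·6.2 = s² + 4.2s + 2.412.
Matching s² + 2ζω_n s + ω_n²: ω_n = √2.412 = 1.553 rad/s and 2ζω_n = 4.2, so ζ = 4.2/(2·1.553) = 1.35.

ζ = 1.35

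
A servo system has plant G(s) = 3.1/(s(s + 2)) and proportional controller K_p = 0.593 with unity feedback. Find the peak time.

From 1 + K_pG(s) = 0: s² + 2s + 1.838 = 0 ⇒ ω_n = 1.356, ζ = 0.7376.
Damped frequency ω_d = ω_n√(1−ζ²) = 0.9156 rad/s, so peak time T_p = π/ω_d = 3.43 s.

T_p = 3.43 s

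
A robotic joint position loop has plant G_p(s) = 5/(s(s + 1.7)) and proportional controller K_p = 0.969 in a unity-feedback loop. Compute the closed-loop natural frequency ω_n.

ω_n = 2.2 rad/s

1 + K_p·G_p(s) = 0 gives s² + 1.7s + 4.845 = 0.
Matching s² + 2ζω_n s + ω_n²: ω_n = √4.845 = 2.201 rad/s and 2ζω_n = 1.7, so ζ = 1.7/(2·2.201) = 0.386.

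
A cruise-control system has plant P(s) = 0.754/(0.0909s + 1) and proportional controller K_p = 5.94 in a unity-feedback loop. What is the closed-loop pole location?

s = -60.27

Closed loop: T(s) = K_p·P/(1+K_p·P) = 4.479/(0.0909s + 1 + 4.479), with pole at s = −(1 + 4.479)/0.0909 = −60.27.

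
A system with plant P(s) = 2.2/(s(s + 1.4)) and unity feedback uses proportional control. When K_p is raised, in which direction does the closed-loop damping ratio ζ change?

ζ = 1.4/(2√(2.2K_p)); increasing K_p raises the denominator, so ζ falls.

decrease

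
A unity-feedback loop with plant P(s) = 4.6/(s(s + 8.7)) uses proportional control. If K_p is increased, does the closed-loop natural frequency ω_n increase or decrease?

ω_n = √(4.6·K_p), which grows with K_p.

increase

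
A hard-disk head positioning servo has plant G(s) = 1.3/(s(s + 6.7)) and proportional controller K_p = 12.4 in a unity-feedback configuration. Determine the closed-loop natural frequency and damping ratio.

The closed-loop denominator is s(s+6.7) + 12.4·1.3 = s² + 6.7s + 16.12.
Matching s² + 2ζω_n s + ω_n²: ω_n = √16.12 = 4.015 rad/s and 2ζω_n = 6.7, so ζ = 6.7/(2·4.015) = 0.834.

ω_n = 4.01 rad/s, ζ = 0.834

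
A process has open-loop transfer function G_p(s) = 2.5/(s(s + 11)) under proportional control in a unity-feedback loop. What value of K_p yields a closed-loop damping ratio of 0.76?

Closed-loop characteristic equation: s² + 11s + K_p·2.5 = 0.
So ω_n = √(2.5K_p) and 2ζω_n = 11, giving ζ = 11/(2√(2.5K_p)).
Setting ζ = 0.76: √(2.5K_p) = 11/(2·0.76) = 7.237, so K_p = 52.37/2.5 = 20.9.

K_p = 20.9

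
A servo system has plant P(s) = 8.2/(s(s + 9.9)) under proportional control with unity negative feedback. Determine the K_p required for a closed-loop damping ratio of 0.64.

K_p = 7.3

Closed-loop characteristic equation: s² + 9.9s + K_p·8.2 = 0.
So ω_n = √(8.2K_p) and 2ζω_n = 9.9, giving ζ = 9.9/(2√(8.2K_p)).
Setting ζ = 0.64: √(8.2K_p) = 9.9/(2·0.64) = 7.734, so K_p = 59.82/8.2 = 7.3.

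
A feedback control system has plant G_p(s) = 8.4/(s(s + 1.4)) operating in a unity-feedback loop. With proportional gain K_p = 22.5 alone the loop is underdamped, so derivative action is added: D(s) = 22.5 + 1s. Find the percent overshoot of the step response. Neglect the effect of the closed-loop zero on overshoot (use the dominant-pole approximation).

Forward path: (22.5 + 1s)·8.4/(s(s+1.4)). The closed-loop characteristic equation is s² + (1.4 + 8.4·1)s + 8.4·22.5 = 0.
That is s² + 9.8s + 189 = 0, so ω_n = 13.75 rad/s and ζ = 9.8/(2·13.75) = 0.3564.
%OS = 100·exp(−πζ/√(1−ζ²)) = 30.2%.

30.2%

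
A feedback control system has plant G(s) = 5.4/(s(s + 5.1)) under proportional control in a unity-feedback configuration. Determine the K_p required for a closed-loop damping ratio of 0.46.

K_p = 5.69

Closed-loop characteristic equation: s² + 5.1s + K_p·5.4 = 0.
So ω_n = √(5.4K_p) and 2ζω_n = 5.1, giving ζ = 5.1/(2√(5.4K_p)).
Setting ζ = 0.46: √(5.4K_p) = 5.1/(2·0.46) = 5.543, so K_p = 30.73/5.4 = 5.69.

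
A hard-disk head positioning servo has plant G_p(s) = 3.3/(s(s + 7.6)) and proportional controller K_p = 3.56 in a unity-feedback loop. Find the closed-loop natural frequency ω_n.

The closed-loop denominator is s(s+7.6) + 3.56·3.3 = s² + 7.6s + 11.75.
So ω_n² = 11.75 ⇒ ω_n = 3.428 rad/s, and ζ = 7.6/(2ω_n) = 1.11.

ω_n = 3.43 rad/s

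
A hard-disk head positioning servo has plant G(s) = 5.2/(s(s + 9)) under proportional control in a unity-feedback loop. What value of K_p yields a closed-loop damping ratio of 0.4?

Closed-loop characteristic equation: s² + 9s + K_p·5.2 = 0.
So ω_n = √(5.2K_p) and 2ζω_n = 9, giving ζ = 9/(2√(5.2K_p)).
Setting ζ = 0.4: √(5.2K_p) = 9/(2·0.4) = 11.25, so K_p = 126.6/5.2 = 24.3.

K_p = 24.3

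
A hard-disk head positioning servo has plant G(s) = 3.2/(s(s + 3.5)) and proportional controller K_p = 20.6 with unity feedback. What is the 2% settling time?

Closed-loop characteristic equation: s² + 3.5s + 65.92 = 0, so ω_n = 8.119 rad/s and ζ = 3.5/(2·8.119) = 0.2155.
2% settling time T_s ≈ 4/(ζω_n) = 4/1.75 = 2.29 s.

T_s ≈ 2.29 s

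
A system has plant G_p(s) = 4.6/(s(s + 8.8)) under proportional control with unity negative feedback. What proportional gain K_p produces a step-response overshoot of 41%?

From %OS = 100·exp(−πζ/√(1−ζ²)) = 41%, ζ = −ln(0.41)/√(π²+ln²(0.41)) = 0.273.
Characteristic equation s² + 8.8s + 4.6K_p = 0 gives ζ = 8.8/(2√(4.6K_p)).
Setting ζ = 0.273: √(4.6K_p) = 8.8/(2·0.273) = 16.12, so K_p = 259.7/4.6 = 56.5.

K_p = 56.5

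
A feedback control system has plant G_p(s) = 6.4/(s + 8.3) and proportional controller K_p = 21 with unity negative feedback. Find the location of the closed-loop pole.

Closed-loop transfer function: T(s) = K_p·G_p(s)/(1 + K_p·G_p(s)) = 134.4/(s + 8.3 + 134.4) = 134.4/(s + 142.7).
The closed-loop pole is at s = −142.7.

s = -142.7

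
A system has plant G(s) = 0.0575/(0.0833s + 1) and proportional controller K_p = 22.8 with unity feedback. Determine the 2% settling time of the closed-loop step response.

T_s ≈ 0.144 s

Closed loop: T(s) = K_p·G/(1+K_p·G) = 1.311/(0.0833s + 1 + 1.311), with pole at s = −(1 + 1.311)/0.0833 = −27.74.
τ = 1/27.74 = 0.03605 s, so 2% settling time ≈ 4τ = 0.144 s.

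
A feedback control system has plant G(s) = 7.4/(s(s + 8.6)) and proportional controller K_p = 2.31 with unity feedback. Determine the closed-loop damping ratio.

ζ = 1.04

The closed-loop denominator is s(s+8.6) + 2.31·7.4 = s² + 8.6s + 17.09.
Matching s² + 2ζω_n s + ω_n²: ω_n = √17.09 = 4.134 rad/s and 2ζω_n = 8.6, so ζ = 8.6/(2·4.134) = 1.04.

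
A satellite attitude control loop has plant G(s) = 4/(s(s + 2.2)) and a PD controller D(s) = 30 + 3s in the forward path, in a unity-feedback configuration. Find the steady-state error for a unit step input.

0

The open loop D(s)G(s) has a pole at the origin (type 1), so the static position error constant is infinite and e_ss = 1/(1+∞) = 0.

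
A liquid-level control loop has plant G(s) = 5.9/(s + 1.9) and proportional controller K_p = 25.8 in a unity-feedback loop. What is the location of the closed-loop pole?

Closed-loop transfer function: T(s) = K_p·G(s)/(1 + K_p·G(s)) = 152.2/(s + 1.9 + 152.2) = 152.2/(s + 154.1).
The closed-loop pole is at s = −154.1.

s = -154.1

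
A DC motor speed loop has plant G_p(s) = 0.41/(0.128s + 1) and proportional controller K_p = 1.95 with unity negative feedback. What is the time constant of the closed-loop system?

τ = 0.0711 s

Closed loop: T(s) = K_p·G_p/(1+K_p·G_p) = 0.7995/(0.128s + 1 + 0.7995), with pole at s = −(1 + 0.7995)/0.128 = −14.06.
Closed-loop time constant τ = 1/14.06 = 0.0711 s.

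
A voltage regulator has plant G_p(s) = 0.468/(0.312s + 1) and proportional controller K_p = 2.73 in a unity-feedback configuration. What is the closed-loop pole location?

Closed loop: T(s) = K_p·G_p/(1+K_p·G_p) = 1.278/(0.312s + 1 + 1.278), with pole at s = −(1 + 1.278)/0.312 = −7.3.

s = -7.3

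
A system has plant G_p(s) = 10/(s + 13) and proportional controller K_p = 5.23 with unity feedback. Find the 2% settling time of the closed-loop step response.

T_s ≈ 0.0613 s

Closed-loop transfer function: T(s) = K_p·G_p(s)/(1 + K_p·G_p(s)) = 52.3/(s + 13 + 52.3) = 52.3/(s + 65.3).
Time constant τ = 1/65.3 = 0.01531 s, so the 2% settling time is about 4τ = 0.0613 s.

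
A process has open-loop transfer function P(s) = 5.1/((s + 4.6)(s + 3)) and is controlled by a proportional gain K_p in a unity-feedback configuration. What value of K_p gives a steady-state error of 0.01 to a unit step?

K_p = 268

Steady-state error for a unit step on this type-0 loop is 1/(1 + K_p·P(0)).
P(0) = 0.3696. Require 1/(1 + K_p·0.3696) = 0.01, so 1 + 0.3696·K_p = 100.
K_p = (100 − 1)/0.3696 = 268.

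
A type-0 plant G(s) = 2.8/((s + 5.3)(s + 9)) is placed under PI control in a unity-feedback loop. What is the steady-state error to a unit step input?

0

The PI controller's integrator makes the forward path type 1, so e_ss to a step is zero.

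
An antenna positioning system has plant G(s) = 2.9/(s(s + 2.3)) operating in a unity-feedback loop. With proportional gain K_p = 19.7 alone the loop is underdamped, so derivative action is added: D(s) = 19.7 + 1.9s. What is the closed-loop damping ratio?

Forward path: (19.7 + 1.9s)·2.9/(s(s+2.3)). The closed-loop characteristic equation is s² + (2.3 + 2.9·1.9)s + 2.9·19.7 = 0.
That is s² + 7.81s + 57.13 = 0, so ω_n = 7.558 rad/s and ζ = 7.81/(2·7.558) = 0.5166.

ζ = 0.517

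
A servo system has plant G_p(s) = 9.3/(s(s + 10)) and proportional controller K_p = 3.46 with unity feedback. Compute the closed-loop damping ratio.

The closed-loop denominator is s(s+10) + 3.46·9.3 = s² + 10s + 32.18.
So ω_n² = 32.18 ⇒ ω_n = 5.673 rad/s, and ζ = 10/(2ω_n) = 0.881.

ζ = 0.881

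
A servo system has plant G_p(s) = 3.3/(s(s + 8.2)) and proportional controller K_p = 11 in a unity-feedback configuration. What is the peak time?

From 1 + K_pG_p(s) = 0: s² + 8.2s + 36.3 = 0 ⇒ ω_n = 6.025, ζ = 0.6805.
Damped frequency ω_d = ω_n√(1−ζ²) = 4.415 rad/s, so peak time T_p = π/ω_d = 0.712 s.

T_p = 0.712 s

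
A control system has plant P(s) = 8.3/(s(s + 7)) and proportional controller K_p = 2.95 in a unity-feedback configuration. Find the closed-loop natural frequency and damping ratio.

The closed-loop denominator is s(s+7) + 2.95·8.3 = s² + 7s + 24.49.
So ω_n² = 24.49 ⇒ ω_n = 4.948 rad/s, and ζ = 7/(2ω_n) = 0.707.

ω_n = 4.95 rad/s, ζ = 0.707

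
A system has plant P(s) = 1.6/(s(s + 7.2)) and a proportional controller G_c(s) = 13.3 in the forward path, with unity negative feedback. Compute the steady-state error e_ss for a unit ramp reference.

The loop has one pole at the origin (type 1). Velocity error constant K_v = lim_{s→0} s·G_c(s)P(s) = 13.3·1.6/7.2 = 2.956.
Steady-state error to a unit ramp: e_ss = 1/K_v = 0.338.

0.338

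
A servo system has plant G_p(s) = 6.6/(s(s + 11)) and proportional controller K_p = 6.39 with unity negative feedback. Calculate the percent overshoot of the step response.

Closed-loop characteristic equation: s² + 11s + 42.17 = 0, so ω_n = 6.494 rad/s and ζ = 11/(2·6.494) = 0.8469.
%OS = 100·exp(−πζ/√(1−ζ²)) = 100·exp(−π·0.8469/√0.2827) = 0.671%.

0.671%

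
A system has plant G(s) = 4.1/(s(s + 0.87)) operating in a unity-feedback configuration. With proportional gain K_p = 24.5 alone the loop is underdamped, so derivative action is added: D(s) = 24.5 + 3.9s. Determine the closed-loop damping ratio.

ζ = 0.841

Forward path: (24.5 + 3.9s)·4.1/(s(s+0.87)). The closed-loop characteristic equation is s² + (0.87 + 4.1·3.9)s + 4.1·24.5 = 0.
That is s² + 16.86s + 100.4 = 0, so ω_n = 10.02 rad/s and ζ = 16.86/(2·10.02) = 0.8411.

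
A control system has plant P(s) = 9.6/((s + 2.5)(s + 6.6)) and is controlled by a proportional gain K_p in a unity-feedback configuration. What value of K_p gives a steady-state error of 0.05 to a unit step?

The loop is type 0, so e_ss(step) = 1/(1 + K_pos) with K_pos = K_p·P(0).
P(0) = 0.5818. Require 1/(1 + K_p·0.5818) = 0.05, so 1 + 0.5818·K_p = 20.
K_p = (20 − 1)/0.5818 = 32.7.

K_p = 32.7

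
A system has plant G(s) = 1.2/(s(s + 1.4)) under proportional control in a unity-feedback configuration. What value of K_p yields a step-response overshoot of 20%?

From %OS = 100·exp(−πζ/√(1−ζ²)) = 20%, ζ = −ln(0.2)/√(π²+ln²(0.2)) = 0.4559.
Characteristic equation s² + 1.4s + 1.2K_p = 0 gives ζ = 1.4/(2√(1.2K_p)).
Setting ζ = 0.4559: √(1.2K_p) = 1.4/(2·0.4559) = 1.535, so K_p = 2.357/1.2 = 1.96.

K_p = 1.96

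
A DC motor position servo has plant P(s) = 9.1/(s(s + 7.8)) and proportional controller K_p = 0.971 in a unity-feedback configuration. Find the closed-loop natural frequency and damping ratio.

With unity feedback the closed-loop characteristic equation is s² + 7.8s + 0.971·9.1 = s² + 7.8s + 8.836 = 0.
Matching s² + 2ζω_n s + ω_n²: ω_n = √8.836 = 2.973 rad/s and 2ζω_n = 7.8, so ζ = 7.8/(2·2.973) = 1.31.

ω_n = 2.97 rad/s, ζ = 1.31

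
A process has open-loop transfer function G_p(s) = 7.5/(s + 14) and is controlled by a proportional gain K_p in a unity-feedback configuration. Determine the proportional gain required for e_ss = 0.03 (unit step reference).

K_p = 60.4

The loop is type 0, so e_ss(step) = 1/(1 + K_pos) with K_pos = K_p·G_p(0).
G_p(0) = 0.5357. Require 1/(1 + K_p·0.5357) = 0.03, so 1 + 0.5357·K_p = 33.33.
K_p = (33.33 − 1)/0.5357 = 60.4.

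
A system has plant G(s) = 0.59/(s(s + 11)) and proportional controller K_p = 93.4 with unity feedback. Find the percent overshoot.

3.12%

From 1 + K_pG(s) = 0: s² + 11s + 55.11 = 0 ⇒ ω_n = 7.423, ζ = 0.7409.
%OS = 100·exp(−πζ/√(1−ζ²)) = 100·exp(−π·0.7409/√0.4511) = 3.12%.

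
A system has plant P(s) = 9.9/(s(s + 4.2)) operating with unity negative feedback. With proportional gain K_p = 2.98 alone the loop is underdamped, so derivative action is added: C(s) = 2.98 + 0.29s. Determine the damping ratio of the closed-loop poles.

ζ = 0.651

Forward path: (2.98 + 0.29s)·9.9/(s(s+4.2)). The closed-loop characteristic equation is s² + (4.2 + 9.9·0.29)s + 9.9·2.98 = 0.
That is s² + 7.071s + 29.5 = 0, so ω_n = 5.432 rad/s and ζ = 7.071/(2·5.432) = 0.6509.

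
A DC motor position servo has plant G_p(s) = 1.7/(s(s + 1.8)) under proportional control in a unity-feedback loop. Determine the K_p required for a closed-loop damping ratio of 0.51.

K_p = 1.83

Closed-loop characteristic equation: s² + 1.8s + K_p·1.7 = 0.
So ω_n = √(1.7K_p) and 2ζω_n = 1.8, giving ζ = 1.8/(2√(1.7K_p)).
Setting ζ = 0.51: √(1.7K_p) = 1.8/(2·0.51) = 1.765, so K_p = 3.114/1.7 = 1.83.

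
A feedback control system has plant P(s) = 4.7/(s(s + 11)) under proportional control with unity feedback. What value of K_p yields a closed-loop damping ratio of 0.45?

Closed-loop characteristic equation: s² + 11s + K_p·4.7 = 0.
So ω_n = √(4.7K_p) and 2ζω_n = 11, giving ζ = 11/(2√(4.7K_p)).
Setting ζ = 0.45: √(4.7K_p) = 11/(2·0.45) = 12.22, so K_p = 149.4/4.7 = 31.8.

K_p = 31.8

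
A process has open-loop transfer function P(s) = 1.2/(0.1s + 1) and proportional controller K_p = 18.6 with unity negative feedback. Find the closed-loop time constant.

Closed loop: T(s) = K_p·P/(1+K_p·P) = 22.32/(0.1s + 1 + 22.32), with pole at s = −(1 + 22.32)/0.1 = −233.2.
Closed-loop time constant τ = 1/233.2 = 0.00429 s.

τ = 0.00429 s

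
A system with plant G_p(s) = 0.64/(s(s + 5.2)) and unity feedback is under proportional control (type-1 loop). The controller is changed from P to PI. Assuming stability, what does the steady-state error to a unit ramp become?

0

The integrator raises the loop to type 2, so K_v → ∞ and e_ss to a ramp is zero.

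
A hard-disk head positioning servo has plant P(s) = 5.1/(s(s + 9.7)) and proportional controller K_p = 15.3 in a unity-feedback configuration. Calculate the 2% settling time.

T_s ≈ 0.825 s

The closed-loop denominator s² + 9.7s + 78.03 gives ω_n = √78.03 = 8.833 and ζ = 9.7/(2ω_n) = 0.549.
2% settling time T_s ≈ 4/(ζω_n) = 4/4.85 = 0.825 s.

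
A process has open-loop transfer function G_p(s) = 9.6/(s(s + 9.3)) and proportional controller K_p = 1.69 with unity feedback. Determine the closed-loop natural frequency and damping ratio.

The closed-loop denominator is s(s+9.3) + 1.69·9.6 = s² + 9.3s + 16.22.
Matching s² + 2ζω_n s + ω_n²: ω_n = √16.22 = 4.028 rad/s and 2ζω_n = 9.3, so ζ = 9.3/(2·4.028) = 1.15.

ω_n = 4.03 rad/s, ζ = 1.15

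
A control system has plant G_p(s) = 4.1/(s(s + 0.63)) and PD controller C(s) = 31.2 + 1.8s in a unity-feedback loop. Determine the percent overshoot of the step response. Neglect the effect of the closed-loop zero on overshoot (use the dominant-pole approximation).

30.4%

Forward path: (31.2 + 1.8s)·4.1/(s(s+0.63)). The closed-loop characteristic equation is s² + (0.63 + 4.1·1.8)s + 4.1·31.2 = 0.
That is s² + 8.01s + 127.9 = 0, so ω_n = 11.31 rad/s and ζ = 8.01/(2·11.31) = 0.3541.
%OS = 100·exp(−πζ/√(1−ζ²)) = 30.4%.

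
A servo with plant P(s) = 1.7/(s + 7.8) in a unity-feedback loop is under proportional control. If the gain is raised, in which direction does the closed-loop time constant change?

The closed-loop bandwidth 7.8+K_p·1.7 grows with K_p, so τ shrinks.

decrease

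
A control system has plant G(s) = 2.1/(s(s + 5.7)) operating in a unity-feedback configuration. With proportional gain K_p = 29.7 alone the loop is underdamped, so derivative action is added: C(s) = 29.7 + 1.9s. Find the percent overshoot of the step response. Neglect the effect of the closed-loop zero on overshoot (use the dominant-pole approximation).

Forward path: (29.7 + 1.9s)·2.1/(s(s+5.7)). The closed-loop characteristic equation is s² + (5.7 + 2.1·1.9)s + 2.1·29.7 = 0.
That is s² + 9.69s + 62.37 = 0, so ω_n = 7.897 rad/s and ζ = 9.69/(2·7.897) = 0.6135.
%OS = 100·exp(−πζ/√(1−ζ²)) = 8.71%.

8.71%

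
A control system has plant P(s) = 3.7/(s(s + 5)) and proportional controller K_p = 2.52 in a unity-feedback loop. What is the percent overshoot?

From 1 + K_pP(s) = 0: s² + 5s + 9.324 = 0 ⇒ ω_n = 3.054, ζ = 0.8187.
%OS = 100·exp(−πζ/√(1−ζ²)) = 100·exp(−π·0.8187/√0.3297) = 1.13%.

1.13%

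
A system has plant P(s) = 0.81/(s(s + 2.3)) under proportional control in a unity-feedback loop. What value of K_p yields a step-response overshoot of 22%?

From %OS = 100·exp(−πζ/√(1−ζ²)) = 22%, ζ = −ln(0.22)/√(π²+ln²(0.22)) = 0.4342.
Characteristic equation s² + 2.3s + 0.81K_p = 0 gives ζ = 2.3/(2√(0.81K_p)).
Setting ζ = 0.4342: √(0.81K_p) = 2.3/(2·0.4342) = 2.649, so K_p = 7.016/0.81 = 8.66.

K_p = 8.66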